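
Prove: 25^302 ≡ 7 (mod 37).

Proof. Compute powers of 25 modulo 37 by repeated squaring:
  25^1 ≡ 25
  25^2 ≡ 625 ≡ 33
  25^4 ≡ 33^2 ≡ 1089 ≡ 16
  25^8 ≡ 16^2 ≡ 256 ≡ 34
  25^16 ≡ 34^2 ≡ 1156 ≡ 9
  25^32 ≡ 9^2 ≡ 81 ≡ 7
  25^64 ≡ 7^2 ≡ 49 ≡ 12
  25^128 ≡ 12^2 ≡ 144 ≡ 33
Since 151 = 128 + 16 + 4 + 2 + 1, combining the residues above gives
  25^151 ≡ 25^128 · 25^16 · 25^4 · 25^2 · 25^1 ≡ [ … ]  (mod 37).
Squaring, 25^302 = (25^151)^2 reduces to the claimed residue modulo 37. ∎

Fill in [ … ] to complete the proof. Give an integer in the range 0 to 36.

Multiply the listed residues: 33 · 9 · 16 · 33 · 25 = 297 → 4752 → 156816 → 3920400.
Reducing modulo 37: 3920400 = 105956·37 + 28, so 25^151 ≡ 28.

28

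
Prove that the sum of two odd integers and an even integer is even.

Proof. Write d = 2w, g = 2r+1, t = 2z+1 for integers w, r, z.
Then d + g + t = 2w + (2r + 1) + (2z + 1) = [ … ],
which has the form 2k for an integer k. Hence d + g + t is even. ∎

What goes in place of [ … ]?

2(r + w + z + 1)

2w + (2r + 1) + (2z + 1) = 2r + 2w + 2z + 2
= 2(r + w + z + 1).
Since r + w + z + 1 is an integer, the sum is of the form 2k for an integer k.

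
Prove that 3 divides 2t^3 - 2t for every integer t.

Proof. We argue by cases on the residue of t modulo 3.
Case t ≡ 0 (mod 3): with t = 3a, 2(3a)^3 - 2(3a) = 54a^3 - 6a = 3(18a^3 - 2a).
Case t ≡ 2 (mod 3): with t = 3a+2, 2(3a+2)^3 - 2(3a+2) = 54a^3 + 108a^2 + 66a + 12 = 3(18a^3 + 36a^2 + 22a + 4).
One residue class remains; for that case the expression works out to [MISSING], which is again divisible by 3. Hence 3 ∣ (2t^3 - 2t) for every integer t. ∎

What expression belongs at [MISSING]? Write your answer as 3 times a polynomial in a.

3(18a^3 + 18a^2 + 4a)

The residues treated are {0, 2}, so the missing case is t ≡ 1 (mod 3); write t = 3a+1.
Then 2(3a+1)^3 - 2(3a+1) = 54a^3 + 54a^2 + 12a = 3(18a^3 + 18a^2 + 4a).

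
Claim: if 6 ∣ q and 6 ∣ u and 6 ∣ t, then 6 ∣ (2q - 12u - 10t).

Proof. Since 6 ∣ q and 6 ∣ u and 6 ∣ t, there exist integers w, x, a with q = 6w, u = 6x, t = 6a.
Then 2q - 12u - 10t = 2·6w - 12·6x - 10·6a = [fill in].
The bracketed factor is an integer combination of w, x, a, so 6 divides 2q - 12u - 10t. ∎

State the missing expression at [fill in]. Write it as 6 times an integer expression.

Each term has a factor of 6: 2·6w - 12·6x - 10·6a = 6·(-10a + 2w - 12x).
Since -10a + 2w - 12x is an integer, 6 ∣ (2q - 12u - 10t).

6(-10a + 2w - 12x)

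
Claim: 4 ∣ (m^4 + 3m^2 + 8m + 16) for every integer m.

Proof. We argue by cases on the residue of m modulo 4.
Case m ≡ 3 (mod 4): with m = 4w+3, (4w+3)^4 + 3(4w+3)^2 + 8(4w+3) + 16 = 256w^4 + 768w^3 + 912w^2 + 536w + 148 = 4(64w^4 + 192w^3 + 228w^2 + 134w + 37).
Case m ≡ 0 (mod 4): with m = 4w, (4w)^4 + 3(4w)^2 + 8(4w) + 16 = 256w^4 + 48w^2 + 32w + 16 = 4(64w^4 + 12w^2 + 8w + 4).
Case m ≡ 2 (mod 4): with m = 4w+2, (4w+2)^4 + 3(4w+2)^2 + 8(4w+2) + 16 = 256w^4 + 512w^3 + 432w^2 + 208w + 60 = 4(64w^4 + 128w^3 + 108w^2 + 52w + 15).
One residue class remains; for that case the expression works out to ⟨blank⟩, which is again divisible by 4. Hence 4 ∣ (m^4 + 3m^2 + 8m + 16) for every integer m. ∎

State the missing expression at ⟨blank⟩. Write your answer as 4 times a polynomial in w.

Only m ≡ 1 (mod 4) is unaccounted for. Put m = 4w+1:
(4w+1)^4 + 3(4w+1)^2 + 8(4w+1) + 16 expands to 256w^4 + 256w^3 + 144w^2 + 72w + 28,
and factoring out 4 leaves 4(64w^4 + 64w^3 + 36w^2 + 18w + 7).

4(64w^4 + 64w^3 + 36w^2 + 18w + 7)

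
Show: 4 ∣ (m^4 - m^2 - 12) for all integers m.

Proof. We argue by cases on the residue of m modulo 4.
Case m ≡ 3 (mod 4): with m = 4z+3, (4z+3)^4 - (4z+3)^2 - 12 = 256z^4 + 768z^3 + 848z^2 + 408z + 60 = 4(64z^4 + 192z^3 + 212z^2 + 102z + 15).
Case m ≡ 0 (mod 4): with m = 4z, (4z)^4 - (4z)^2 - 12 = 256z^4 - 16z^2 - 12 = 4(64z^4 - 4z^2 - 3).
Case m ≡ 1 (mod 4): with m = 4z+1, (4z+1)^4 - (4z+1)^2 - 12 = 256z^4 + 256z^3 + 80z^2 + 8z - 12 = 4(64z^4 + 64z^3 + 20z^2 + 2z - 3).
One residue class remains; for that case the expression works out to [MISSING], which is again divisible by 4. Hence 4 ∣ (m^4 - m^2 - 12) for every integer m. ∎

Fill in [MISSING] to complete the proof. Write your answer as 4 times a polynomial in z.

The residues treated are {3, 0, 1}, so the missing case is m ≡ 2 (mod 4); write m = 4z+2.
Then (4z+2)^4 - (4z+2)^2 - 12 = 256z^4 + 512z^3 + 368z^2 + 112z = 4(64z^4 + 128z^3 + 92z^2 + 28z).

4(64z^4 + 128z^3 + 92z^2 + 28z)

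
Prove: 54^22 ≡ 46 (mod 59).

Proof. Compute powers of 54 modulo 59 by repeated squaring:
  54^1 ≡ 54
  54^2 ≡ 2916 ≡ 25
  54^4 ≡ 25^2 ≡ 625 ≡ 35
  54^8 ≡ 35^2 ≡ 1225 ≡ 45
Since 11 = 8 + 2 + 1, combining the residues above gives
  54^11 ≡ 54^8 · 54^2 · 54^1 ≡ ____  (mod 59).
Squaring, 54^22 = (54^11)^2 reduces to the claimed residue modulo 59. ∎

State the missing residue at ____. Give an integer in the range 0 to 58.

54^8 · 54^2 · 54^1 ≡ 45 · 25 · 54 = 60750.
60750 mod 59 = 39, so 54^11 ≡ 39 (mod 59).

39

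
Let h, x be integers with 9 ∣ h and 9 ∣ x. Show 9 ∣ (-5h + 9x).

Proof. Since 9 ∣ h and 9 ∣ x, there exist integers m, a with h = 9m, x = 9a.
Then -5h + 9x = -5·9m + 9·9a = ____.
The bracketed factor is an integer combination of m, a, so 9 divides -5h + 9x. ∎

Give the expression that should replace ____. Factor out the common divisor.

9(9a - 5m)

Each term has a factor of 9: -5·9m + 9·9a = 9·(9a - 5m).
Since 9a - 5m is an integer, 9 ∣ (-5h + 9x).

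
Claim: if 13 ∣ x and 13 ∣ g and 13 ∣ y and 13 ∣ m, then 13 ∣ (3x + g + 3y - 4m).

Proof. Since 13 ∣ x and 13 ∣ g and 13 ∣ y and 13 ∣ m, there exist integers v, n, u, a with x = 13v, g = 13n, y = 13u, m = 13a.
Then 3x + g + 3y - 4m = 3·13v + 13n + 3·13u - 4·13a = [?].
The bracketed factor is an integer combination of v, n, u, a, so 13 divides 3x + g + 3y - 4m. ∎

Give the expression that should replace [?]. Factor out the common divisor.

Each term has a factor of 13: 3·13v + 13n + 3·13u - 4·13a = 13·(-4a + n + 3u + 3v).
Since -4a + n + 3u + 3v is an integer, 13 ∣ (3x + g + 3y - 4m).

13(-4a + n + 3u + 3v)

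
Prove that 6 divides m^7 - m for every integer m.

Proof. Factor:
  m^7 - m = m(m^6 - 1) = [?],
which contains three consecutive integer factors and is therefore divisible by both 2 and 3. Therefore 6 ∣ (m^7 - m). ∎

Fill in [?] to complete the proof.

(m - 1)m(m + 1)(m^4 + m^2 + 1)

m^6 - 1 = (m^2 - 1)(m^4 + m^2 + 1), and m^2 - 1 = (m-1)(m+1).
So m(m^6 - 1) = (m - 1)m(m + 1)(m^4 + m^2 + 1).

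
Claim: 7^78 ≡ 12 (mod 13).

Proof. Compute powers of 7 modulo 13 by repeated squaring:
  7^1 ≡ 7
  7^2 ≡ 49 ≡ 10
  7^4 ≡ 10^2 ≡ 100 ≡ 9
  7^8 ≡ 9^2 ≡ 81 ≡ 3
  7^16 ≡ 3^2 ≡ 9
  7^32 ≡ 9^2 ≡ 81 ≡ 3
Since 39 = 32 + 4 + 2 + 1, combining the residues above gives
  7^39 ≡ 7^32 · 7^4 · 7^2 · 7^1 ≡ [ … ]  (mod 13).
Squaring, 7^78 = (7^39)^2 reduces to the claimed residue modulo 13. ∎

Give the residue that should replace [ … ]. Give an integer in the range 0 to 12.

5

7^32 · 7^4 · 7^2 · 7^1 ≡ 3 · 9 · 10 · 7 = 1890.
1890 mod 13 = 5, so 7^39 ≡ 5 (mod 13).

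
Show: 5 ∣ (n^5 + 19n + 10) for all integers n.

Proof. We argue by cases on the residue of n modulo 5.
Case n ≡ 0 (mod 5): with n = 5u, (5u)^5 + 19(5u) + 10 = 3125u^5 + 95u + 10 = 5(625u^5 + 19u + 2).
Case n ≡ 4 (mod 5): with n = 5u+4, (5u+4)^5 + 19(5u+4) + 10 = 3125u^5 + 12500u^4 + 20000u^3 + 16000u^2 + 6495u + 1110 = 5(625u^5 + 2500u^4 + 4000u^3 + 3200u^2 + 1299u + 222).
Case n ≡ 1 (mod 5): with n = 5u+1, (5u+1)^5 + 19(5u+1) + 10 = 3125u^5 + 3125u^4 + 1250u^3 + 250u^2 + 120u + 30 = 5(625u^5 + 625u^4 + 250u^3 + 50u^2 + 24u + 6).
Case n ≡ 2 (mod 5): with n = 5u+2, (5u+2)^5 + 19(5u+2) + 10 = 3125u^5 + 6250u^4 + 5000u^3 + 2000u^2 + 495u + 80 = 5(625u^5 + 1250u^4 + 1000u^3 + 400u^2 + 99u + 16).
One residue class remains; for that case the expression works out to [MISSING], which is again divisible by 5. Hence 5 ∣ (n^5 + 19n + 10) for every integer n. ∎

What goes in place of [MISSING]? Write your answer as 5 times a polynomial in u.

The residues treated are {0, 4, 1, 2}, so the missing case is n ≡ 3 (mod 5); write n = 5u+3.
Then (5u+3)^5 + 19(5u+3) + 10 = 3125u^5 + 9375u^4 + 11250u^3 + 6750u^2 + 2120u + 310 = 5(625u^5 + 1875u^4 + 2250u^3 + 1350u^2 + 424u + 62).

5(625u^5 + 1875u^4 + 2250u^3 + 1350u^2 + 424u + 62)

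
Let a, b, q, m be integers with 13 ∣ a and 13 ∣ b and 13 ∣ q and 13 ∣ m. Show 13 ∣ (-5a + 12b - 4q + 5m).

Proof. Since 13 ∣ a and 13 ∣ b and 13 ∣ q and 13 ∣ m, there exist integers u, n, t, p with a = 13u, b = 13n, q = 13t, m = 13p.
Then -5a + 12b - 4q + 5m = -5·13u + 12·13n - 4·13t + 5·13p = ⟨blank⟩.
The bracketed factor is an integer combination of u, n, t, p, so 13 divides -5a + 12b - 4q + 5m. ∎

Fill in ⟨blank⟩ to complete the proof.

Each term has a factor of 13: -5·13u + 12·13n - 4·13t + 5·13p = 13·(12n + 5p - 4t - 5u).
Since 12n + 5p - 4t - 5u is an integer, 13 ∣ (-5a + 12b - 4q + 5m).

13(12n + 5p - 4t - 5u)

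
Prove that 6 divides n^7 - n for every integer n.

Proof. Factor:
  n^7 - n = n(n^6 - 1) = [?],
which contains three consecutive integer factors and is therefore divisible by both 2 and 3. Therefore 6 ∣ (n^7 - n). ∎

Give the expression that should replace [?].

n^6 - 1 = (n^2 - 1)(n^4 + n^2 + 1), and n^2 - 1 = (n-1)(n+1).
So n(n^6 - 1) = (n - 1)n(n + 1)(n^4 + n^2 + 1).

(n - 1)n(n + 1)(n^4 + n^2 + 1)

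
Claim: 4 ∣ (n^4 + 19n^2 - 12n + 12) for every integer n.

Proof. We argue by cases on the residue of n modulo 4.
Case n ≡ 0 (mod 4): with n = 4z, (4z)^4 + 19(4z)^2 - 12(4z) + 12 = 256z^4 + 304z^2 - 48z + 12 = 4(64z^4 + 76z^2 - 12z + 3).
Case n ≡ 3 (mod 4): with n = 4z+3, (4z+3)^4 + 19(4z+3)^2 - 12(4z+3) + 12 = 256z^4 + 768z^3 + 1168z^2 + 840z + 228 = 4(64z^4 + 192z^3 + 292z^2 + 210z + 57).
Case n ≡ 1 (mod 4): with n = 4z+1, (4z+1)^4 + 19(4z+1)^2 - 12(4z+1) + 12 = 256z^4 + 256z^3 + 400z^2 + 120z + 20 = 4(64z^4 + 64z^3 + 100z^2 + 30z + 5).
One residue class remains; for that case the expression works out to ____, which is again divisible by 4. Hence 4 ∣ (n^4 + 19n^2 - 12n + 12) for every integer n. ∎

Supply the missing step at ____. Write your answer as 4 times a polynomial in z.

The residues treated are {0, 3, 1}, so the missing case is n ≡ 2 (mod 4); write n = 4z+2.
Then (4z+2)^4 + 19(4z+2)^2 - 12(4z+2) + 12 = 256z^4 + 512z^3 + 688z^2 + 384z + 80 = 4(64z^4 + 128z^3 + 172z^2 + 96z + 20).

4(64z^4 + 128z^3 + 172z^2 + 96z + 20)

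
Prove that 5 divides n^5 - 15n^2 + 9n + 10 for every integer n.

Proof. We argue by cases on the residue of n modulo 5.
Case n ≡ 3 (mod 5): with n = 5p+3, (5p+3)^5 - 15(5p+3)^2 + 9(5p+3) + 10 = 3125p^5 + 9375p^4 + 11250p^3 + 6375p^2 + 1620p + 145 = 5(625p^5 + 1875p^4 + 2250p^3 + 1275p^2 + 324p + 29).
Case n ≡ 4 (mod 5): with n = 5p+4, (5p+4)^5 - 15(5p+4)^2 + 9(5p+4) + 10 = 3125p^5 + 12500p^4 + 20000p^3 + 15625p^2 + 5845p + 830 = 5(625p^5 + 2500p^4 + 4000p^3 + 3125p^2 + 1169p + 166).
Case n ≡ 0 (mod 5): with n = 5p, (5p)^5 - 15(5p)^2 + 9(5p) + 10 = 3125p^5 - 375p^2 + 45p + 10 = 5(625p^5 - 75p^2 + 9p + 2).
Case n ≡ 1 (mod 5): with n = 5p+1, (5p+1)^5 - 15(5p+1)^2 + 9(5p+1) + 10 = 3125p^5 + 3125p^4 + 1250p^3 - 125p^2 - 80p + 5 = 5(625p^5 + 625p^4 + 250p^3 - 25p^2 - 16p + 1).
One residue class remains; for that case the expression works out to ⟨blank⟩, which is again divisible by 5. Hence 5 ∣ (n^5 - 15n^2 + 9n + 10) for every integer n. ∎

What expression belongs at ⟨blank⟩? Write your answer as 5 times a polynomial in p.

5(625p^5 + 1250p^4 + 1000p^3 + 325p^2 + 29p)

The residues treated are {3, 4, 0, 1}, so the missing case is n ≡ 2 (mod 5); write n = 5p+2.
Then (5p+2)^5 - 15(5p+2)^2 + 9(5p+2) + 10 = 3125p^5 + 6250p^4 + 5000p^3 + 1625p^2 + 145p = 5(625p^5 + 1250p^4 + 1000p^3 + 325p^2 + 29p).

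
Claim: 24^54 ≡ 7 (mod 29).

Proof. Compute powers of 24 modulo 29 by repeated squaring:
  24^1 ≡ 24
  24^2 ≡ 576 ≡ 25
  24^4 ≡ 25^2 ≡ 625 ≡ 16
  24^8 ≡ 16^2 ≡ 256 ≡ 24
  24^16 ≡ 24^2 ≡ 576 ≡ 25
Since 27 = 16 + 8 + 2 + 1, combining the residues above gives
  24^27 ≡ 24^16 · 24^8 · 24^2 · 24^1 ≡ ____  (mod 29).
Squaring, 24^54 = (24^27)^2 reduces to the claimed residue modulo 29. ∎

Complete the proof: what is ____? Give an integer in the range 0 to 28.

23

Multiply the listed residues: 25 · 24 · 25 · 24 = 600 → 15000 → 360000.
Reducing modulo 29: 360000 = 12413·29 + 23, so 24^27 ≡ 23.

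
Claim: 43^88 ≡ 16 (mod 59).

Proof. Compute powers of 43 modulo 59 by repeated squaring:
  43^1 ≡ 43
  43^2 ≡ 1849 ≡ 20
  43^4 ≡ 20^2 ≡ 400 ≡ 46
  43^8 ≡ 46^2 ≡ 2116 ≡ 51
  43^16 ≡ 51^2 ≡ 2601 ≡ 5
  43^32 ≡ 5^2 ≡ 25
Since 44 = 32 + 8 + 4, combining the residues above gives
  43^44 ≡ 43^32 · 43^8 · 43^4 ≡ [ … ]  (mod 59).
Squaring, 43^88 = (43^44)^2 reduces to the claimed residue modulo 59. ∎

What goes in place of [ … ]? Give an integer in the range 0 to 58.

4

43^32 · 43^8 · 43^4 ≡ 25 · 51 · 46 = 58650.
58650 mod 59 = 4, so 43^44 ≡ 4 (mod 59).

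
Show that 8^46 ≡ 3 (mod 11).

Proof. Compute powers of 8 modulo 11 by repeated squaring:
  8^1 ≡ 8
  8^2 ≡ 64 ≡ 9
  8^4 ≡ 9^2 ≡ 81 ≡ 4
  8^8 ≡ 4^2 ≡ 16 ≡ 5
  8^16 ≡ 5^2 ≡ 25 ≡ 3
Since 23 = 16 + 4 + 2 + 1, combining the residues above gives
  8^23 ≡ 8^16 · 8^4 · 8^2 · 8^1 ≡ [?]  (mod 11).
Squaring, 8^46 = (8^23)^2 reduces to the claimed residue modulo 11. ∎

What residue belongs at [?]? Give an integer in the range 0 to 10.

8^16 · 8^4 · 8^2 · 8^1 ≡ 3 · 4 · 9 · 8 = 864.
864 mod 11 = 6, so 8^23 ≡ 6 (mod 11).

6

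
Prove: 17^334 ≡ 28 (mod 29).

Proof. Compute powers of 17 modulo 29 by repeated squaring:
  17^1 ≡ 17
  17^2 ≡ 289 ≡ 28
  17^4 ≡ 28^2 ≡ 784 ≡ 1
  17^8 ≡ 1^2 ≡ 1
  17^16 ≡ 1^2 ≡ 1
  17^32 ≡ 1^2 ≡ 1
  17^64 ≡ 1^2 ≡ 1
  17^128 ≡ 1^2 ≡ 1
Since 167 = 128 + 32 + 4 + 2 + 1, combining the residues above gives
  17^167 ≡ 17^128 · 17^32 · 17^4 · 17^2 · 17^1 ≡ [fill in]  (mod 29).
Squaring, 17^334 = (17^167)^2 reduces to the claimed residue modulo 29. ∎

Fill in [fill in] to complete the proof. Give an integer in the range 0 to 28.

12

Multiply the listed residues: 1 · 1 · 1 · 28 · 17 = 1 → 1 → 28 → 476.
Reducing modulo 29: 476 = 16·29 + 12, so 17^167 ≡ 12.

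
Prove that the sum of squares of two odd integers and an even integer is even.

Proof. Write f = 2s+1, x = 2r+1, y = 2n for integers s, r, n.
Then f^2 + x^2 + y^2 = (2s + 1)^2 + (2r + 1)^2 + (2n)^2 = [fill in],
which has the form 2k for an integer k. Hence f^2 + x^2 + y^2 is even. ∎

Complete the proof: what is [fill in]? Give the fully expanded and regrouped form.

2(2n^2 + 2r^2 + 2r + 2s^2 + 2s + 1)

Expanding: (2s + 1)^2 + (2r + 1)^2 + (2n)^2 = 4n^2 + 4r^2 + 4r + 4s^2 + 4s + 2.
Every term is even; pulling out the factor of 2 gives 2(2n^2 + 2r^2 + 2r + 2s^2 + 2s + 1).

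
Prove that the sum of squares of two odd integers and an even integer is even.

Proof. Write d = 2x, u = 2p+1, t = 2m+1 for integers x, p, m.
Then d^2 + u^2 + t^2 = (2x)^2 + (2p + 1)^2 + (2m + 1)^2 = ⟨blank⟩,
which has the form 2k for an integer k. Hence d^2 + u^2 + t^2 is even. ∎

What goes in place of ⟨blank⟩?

2(2m^2 + 2m + 2p^2 + 2p + 2x^2 + 1)

Expanding: (2x)^2 + (2p + 1)^2 + (2m + 1)^2 = 4m^2 + 4m + 4p^2 + 4p + 4x^2 + 2.
Every term is even; pulling out the factor of 2 gives 2(2m^2 + 2m + 2p^2 + 2p + 2x^2 + 1).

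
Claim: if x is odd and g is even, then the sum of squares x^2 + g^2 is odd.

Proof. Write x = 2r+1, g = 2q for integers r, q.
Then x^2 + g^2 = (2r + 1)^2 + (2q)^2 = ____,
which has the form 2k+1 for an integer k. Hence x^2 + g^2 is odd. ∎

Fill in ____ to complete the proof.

Expanding: (2r + 1)^2 + (2q)^2 = 4q^2 + 4r^2 + 4r + 1.
Every term except the constant is even, so this is 2(2q^2 + 2r^2 + 2r) + 1,
and 2q^2 + 2r^2 + 2r ∈ ℤ gives the required form.

2(2q^2 + 2r^2 + 2r) + 1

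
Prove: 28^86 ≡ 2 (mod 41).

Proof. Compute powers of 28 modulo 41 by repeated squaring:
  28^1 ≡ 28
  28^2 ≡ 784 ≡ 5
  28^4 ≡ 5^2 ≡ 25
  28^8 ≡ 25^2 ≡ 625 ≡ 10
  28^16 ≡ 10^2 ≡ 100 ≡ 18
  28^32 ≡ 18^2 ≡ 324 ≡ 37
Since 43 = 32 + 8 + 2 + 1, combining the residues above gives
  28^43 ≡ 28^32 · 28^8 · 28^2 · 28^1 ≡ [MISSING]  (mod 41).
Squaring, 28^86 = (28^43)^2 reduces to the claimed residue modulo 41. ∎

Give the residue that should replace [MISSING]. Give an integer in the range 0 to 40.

28^32 · 28^8 · 28^2 · 28^1 ≡ 37 · 10 · 5 · 28 = 51800.
51800 mod 41 = 17, so 28^43 ≡ 17 (mod 41).

17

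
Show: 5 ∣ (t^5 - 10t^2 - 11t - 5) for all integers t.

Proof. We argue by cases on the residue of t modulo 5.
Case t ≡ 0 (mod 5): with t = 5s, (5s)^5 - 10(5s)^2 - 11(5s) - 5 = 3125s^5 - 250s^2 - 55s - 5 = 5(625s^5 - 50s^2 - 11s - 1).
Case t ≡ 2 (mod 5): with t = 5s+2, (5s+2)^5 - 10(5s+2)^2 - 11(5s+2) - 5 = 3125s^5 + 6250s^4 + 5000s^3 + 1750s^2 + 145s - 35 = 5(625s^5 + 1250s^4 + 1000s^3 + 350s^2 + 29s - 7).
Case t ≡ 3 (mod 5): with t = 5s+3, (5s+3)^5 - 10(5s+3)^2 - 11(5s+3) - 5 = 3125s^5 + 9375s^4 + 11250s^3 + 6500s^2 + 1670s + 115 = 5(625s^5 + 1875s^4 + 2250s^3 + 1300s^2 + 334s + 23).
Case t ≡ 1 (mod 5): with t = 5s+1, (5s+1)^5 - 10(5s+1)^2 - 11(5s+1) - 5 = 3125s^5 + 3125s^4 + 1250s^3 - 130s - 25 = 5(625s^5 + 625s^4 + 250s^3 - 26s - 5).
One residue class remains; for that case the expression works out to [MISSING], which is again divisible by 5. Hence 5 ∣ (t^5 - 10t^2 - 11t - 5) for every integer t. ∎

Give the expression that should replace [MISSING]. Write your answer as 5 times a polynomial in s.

The residues treated are {0, 2, 3, 1}, so the missing case is t ≡ 4 (mod 5); write t = 5s+4.
Then (5s+4)^5 - 10(5s+4)^2 - 11(5s+4) - 5 = 3125s^5 + 12500s^4 + 20000s^3 + 15750s^2 + 5945s + 815 = 5(625s^5 + 2500s^4 + 4000s^3 + 3150s^2 + 1189s + 163).

5(625s^5 + 2500s^4 + 4000s^3 + 3150s^2 + 1189s + 163)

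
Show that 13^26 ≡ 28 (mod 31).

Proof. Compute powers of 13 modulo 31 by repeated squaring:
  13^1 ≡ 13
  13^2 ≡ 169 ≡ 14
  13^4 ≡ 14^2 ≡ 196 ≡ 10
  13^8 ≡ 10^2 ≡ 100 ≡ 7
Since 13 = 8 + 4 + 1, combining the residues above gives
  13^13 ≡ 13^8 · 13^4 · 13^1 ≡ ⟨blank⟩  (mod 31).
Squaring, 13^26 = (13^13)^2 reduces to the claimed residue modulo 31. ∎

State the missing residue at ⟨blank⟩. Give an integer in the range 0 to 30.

11

13^8 · 13^4 · 13^1 ≡ 7 · 10 · 13 = 910.
910 mod 31 = 11, so 13^13 ≡ 11 (mod 31).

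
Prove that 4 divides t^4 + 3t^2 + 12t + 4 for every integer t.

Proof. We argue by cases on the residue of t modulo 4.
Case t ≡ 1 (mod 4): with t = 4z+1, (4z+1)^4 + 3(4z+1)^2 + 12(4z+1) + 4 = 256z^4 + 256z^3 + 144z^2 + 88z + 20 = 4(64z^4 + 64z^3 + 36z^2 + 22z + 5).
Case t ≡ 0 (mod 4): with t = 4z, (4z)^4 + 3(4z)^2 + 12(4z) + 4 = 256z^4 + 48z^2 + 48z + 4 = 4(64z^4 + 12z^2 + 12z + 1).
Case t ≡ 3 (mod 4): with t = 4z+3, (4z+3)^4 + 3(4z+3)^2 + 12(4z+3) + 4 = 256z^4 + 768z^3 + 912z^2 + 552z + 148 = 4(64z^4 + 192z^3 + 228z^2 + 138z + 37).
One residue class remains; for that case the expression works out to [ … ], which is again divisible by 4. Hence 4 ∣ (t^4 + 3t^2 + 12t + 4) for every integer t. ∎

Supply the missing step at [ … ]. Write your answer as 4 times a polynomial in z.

Only t ≡ 2 (mod 4) is unaccounted for. Put t = 4z+2:
(4z+2)^4 + 3(4z+2)^2 + 12(4z+2) + 4 expands to 256z^4 + 512z^3 + 432z^2 + 224z + 56,
and factoring out 4 leaves 4(64z^4 + 128z^3 + 108z^2 + 56z + 14).

4(64z^4 + 128z^3 + 108z^2 + 56z + 14)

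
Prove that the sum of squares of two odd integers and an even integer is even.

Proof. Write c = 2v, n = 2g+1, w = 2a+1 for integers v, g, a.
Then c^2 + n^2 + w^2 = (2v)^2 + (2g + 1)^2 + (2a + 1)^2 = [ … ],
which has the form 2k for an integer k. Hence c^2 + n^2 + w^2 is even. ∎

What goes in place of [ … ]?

(2v)^2 + (2g + 1)^2 + (2a + 1)^2 = 4a^2 + 4a + 4g^2 + 4g + 4v^2 + 2
= 2(2a^2 + 2a + 2g^2 + 2g + 2v^2 + 1).
Since 2a^2 + 2a + 2g^2 + 2g + 2v^2 + 1 is an integer, the sum of squares is of the form 2k for an integer k.

2(2a^2 + 2a + 2g^2 + 2g + 2v^2 + 1)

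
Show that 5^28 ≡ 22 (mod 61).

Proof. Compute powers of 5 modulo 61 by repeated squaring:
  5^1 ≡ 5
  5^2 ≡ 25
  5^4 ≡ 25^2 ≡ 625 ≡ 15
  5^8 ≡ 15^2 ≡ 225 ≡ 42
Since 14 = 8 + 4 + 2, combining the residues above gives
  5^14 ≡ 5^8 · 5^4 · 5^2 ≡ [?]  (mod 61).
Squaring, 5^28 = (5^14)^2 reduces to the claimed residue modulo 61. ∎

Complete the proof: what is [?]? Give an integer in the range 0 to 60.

Multiply the listed residues: 42 · 15 · 25 = 630 → 15750.
Reducing modulo 61: 15750 = 258·61 + 12, so 5^14 ≡ 12.

12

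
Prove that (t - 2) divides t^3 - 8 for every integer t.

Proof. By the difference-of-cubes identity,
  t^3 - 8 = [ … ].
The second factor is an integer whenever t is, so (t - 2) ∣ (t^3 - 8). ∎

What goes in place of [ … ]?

(t - 2)(t^2 + 2t + 4)

a^3 - b^3 = (a - b)(a^2 + ab + b^2). With a = t, b = 2:
t^3 - 8 = (t - 2)(t^2 + 2t + 4).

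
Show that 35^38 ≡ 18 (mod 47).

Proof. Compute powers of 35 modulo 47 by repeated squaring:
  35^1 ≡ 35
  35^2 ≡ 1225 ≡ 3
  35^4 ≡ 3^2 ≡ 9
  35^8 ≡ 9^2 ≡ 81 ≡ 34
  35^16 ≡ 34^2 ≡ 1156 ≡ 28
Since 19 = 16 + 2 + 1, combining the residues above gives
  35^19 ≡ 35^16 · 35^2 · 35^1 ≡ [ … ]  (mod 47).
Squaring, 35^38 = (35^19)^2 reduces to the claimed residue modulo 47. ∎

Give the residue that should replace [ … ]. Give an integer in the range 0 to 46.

35^16 · 35^2 · 35^1 ≡ 28 · 3 · 35 = 2940.
2940 mod 47 = 26, so 35^19 ≡ 26 (mod 47).

26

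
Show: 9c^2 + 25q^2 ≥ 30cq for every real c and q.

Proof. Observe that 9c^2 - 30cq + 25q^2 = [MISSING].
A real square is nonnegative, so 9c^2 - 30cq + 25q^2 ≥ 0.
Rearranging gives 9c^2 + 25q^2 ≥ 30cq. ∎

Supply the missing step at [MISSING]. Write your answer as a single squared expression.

(3c - 5q)^2

9c^2 - 30cq + 25q^2 is a perfect-square trinomial: the outer terms are (3c)^2 and (5q)^2, and the cross term is -2·3c·5q.
So 9c^2 - 30cq + 25q^2 = (3c - 5q)^2 ≥ 0.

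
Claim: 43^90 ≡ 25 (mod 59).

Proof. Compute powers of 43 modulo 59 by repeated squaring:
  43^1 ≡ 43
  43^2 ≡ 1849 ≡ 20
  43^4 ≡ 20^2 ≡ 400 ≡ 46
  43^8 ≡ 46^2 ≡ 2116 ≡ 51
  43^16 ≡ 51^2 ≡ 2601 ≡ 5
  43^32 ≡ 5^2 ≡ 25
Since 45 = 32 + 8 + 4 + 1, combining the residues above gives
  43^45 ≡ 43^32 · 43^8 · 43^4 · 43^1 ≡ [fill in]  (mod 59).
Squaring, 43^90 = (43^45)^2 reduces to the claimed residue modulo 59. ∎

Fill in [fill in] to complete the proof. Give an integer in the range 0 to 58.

54

43^32 · 43^8 · 43^4 · 43^1 ≡ 25 · 51 · 46 · 43 = 2521950.
2521950 mod 59 = 54, so 43^45 ≡ 54 (mod 59).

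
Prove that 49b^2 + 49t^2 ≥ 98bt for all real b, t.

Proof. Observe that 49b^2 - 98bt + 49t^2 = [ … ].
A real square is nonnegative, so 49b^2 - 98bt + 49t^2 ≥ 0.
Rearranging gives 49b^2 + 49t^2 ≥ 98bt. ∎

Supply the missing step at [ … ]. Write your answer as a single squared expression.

(7b - 7t)^2

49b^2 - 98bt + 49t^2 is a perfect-square trinomial: the outer terms are (7b)^2 and (7t)^2, and the cross term is -2·7b·7t.
So 49b^2 - 98bt + 49t^2 = (7b - 7t)^2 ≥ 0.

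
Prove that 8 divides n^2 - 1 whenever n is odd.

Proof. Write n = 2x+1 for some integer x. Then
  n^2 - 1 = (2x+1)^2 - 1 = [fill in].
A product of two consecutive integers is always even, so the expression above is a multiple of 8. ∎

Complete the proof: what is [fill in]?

(2x+1)^2 - 1 = 4x^2 + 4x + 1 - 1 = 4x^2 + 4x = 4x(x+1).
Since x and x+1 are consecutive, x(x+1) is even, and 4·(even) is a multiple of 8.

4x(x + 1)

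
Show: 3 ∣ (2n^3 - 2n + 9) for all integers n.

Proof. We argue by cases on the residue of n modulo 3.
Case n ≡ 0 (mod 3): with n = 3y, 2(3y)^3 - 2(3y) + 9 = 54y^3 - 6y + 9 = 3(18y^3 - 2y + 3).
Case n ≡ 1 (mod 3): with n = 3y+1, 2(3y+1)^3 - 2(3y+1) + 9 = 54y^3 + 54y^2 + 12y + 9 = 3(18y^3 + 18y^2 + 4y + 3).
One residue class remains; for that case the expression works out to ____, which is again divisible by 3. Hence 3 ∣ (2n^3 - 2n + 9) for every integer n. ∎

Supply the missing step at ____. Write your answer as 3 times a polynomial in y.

The residues treated are {0, 1}, so the missing case is n ≡ 2 (mod 3); write n = 3y+2.
Then 2(3y+2)^3 - 2(3y+2) + 9 = 54y^3 + 108y^2 + 66y + 21 = 3(18y^3 + 36y^2 + 22y + 7).

3(18y^3 + 36y^2 + 22y + 7)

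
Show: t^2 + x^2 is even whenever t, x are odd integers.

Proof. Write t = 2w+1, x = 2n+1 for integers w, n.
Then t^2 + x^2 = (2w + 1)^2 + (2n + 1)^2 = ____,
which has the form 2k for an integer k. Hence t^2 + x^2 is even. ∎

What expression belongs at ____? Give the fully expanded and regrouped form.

2(2n^2 + 2n + 2w^2 + 2w + 1)

Expanding: (2w + 1)^2 + (2n + 1)^2 = 4n^2 + 4n + 4w^2 + 4w + 2.
Every term is even; pulling out the factor of 2 gives 2(2n^2 + 2n + 2w^2 + 2w + 1).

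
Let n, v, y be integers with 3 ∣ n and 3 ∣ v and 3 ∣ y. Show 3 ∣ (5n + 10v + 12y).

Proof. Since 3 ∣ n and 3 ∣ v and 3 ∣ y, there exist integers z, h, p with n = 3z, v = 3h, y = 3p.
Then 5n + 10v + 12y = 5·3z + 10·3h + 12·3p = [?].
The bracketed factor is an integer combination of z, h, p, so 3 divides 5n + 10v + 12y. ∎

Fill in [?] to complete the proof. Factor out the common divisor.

3(10h + 12p + 5z)

Pull the common 3 out of every term: 5·3z + 10·3h + 12·3p = 3(10h + 12p + 5z).
10h + 12p + 5z is an integer, which exhibits the divisibility.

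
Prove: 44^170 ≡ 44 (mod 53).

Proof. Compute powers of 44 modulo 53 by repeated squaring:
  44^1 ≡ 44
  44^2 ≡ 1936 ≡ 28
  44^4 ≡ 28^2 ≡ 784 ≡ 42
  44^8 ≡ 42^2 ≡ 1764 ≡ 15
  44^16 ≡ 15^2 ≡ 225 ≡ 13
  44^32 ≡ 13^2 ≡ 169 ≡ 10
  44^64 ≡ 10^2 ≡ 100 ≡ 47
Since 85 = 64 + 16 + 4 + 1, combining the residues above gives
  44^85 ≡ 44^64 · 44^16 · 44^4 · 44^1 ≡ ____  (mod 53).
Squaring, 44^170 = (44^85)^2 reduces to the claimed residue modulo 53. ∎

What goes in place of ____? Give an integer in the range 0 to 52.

44^64 · 44^16 · 44^4 · 44^1 ≡ 47 · 13 · 42 · 44 = 1129128.
1129128 mod 53 = 16, so 44^85 ≡ 16 (mod 53).

16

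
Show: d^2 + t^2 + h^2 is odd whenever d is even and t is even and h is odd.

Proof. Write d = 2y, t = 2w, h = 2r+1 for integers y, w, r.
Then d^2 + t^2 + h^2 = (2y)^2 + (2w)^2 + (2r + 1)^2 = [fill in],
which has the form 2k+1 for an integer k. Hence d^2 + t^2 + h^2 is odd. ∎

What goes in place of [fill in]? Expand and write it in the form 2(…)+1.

2(2r^2 + 2r + 2w^2 + 2y^2) + 1

(2y)^2 + (2w)^2 + (2r + 1)^2 = 4r^2 + 4r + 4w^2 + 4y^2 + 1
= 2(2r^2 + 2r + 2w^2 + 2y^2) + 1.
Since 2r^2 + 2r + 2w^2 + 2y^2 is an integer, the sum of squares is of the form 2k+1 for an integer k.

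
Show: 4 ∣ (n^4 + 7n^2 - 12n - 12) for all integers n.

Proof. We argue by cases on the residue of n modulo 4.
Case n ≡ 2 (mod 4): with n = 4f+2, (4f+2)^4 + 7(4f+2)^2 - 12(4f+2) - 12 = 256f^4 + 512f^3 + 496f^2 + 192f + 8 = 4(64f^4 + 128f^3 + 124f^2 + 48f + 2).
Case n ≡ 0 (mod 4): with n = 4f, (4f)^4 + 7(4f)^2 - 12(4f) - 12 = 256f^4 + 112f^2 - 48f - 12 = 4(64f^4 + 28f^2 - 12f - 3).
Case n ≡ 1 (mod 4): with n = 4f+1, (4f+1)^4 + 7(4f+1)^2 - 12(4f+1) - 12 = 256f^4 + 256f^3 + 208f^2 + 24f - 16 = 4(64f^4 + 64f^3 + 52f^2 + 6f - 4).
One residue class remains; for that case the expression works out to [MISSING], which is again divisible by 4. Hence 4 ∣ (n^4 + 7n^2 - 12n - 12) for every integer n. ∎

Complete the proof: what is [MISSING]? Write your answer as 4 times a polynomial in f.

4(64f^4 + 192f^3 + 244f^2 + 138f + 24)

Only n ≡ 3 (mod 4) is unaccounted for. Put n = 4f+3:
(4f+3)^4 + 7(4f+3)^2 - 12(4f+3) - 12 expands to 256f^4 + 768f^3 + 976f^2 + 552f + 96,
and factoring out 4 leaves 4(64f^4 + 192f^3 + 244f^2 + 138f + 24).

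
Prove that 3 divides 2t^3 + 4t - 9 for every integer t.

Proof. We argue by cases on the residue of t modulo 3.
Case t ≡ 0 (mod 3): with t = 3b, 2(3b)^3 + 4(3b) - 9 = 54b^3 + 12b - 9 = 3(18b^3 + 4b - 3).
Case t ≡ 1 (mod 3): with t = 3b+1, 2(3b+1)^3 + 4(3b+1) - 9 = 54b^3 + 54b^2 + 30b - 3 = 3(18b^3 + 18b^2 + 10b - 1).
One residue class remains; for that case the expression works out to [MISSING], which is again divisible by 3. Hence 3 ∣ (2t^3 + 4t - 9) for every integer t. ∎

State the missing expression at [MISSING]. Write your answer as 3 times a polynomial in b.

Only t ≡ 2 (mod 3) is unaccounted for. Put t = 3b+2:
2(3b+2)^3 + 4(3b+2) - 9 expands to 54b^3 + 108b^2 + 84b + 15,
and factoring out 3 leaves 3(18b^3 + 36b^2 + 28b + 5).

3(18b^3 + 36b^2 + 28b + 5)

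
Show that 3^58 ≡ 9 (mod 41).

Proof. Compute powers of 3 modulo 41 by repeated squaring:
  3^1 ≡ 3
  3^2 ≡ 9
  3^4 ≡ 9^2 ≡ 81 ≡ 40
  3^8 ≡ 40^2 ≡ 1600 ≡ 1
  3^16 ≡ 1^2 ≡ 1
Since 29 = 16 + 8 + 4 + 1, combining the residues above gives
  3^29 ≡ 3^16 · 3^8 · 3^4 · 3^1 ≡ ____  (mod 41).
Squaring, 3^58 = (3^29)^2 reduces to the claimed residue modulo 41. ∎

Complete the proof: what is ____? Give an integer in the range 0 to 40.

Multiply the listed residues: 1 · 1 · 40 · 3 = 1 → 40 → 120.
Reducing modulo 41: 120 = 2·41 + 38, so 3^29 ≡ 38.

38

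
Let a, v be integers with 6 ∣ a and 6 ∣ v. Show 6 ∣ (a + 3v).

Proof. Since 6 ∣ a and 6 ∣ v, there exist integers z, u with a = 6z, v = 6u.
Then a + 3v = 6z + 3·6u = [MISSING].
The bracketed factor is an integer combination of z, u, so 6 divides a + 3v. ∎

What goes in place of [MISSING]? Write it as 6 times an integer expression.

Pull the common 6 out of every term: 6z + 3·6u = 6(3u + z).
3u + z is an integer, which exhibits the divisibility.

6(3u + z)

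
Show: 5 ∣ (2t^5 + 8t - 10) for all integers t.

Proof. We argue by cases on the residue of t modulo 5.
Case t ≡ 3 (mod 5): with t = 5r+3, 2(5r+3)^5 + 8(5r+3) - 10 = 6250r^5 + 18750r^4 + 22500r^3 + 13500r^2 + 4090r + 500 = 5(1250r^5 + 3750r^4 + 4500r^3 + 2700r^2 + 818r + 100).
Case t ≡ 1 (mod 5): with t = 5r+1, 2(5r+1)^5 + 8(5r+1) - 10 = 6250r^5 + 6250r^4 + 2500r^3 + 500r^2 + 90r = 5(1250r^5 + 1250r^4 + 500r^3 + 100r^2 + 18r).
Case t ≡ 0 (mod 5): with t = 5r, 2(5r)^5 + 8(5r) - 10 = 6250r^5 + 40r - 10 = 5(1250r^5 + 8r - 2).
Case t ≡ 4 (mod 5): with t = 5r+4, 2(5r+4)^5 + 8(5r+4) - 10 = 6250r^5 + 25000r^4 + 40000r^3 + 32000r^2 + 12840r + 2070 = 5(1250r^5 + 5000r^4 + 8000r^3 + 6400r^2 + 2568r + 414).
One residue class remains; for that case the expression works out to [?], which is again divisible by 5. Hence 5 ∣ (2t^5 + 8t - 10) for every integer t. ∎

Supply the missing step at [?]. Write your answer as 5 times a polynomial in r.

Only t ≡ 2 (mod 5) is unaccounted for. Put t = 5r+2:
2(5r+2)^5 + 8(5r+2) - 10 expands to 6250r^5 + 12500r^4 + 10000r^3 + 4000r^2 + 840r + 70,
and factoring out 5 leaves 5(1250r^5 + 2500r^4 + 2000r^3 + 800r^2 + 168r + 14).

5(1250r^5 + 2500r^4 + 2000r^3 + 800r^2 + 168r + 14)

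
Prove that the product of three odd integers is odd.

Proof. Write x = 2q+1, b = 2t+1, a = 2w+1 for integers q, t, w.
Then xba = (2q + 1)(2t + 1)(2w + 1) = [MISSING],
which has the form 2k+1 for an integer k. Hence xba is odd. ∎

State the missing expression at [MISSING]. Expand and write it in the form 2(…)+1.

(2q + 1)(2t + 1)(2w + 1) = 8qtw + 4qt + 4qw + 2q + 4tw + 2t + 2w + 1
= 2(4qtw + 2qt + 2qw + q + 2tw + t + w) + 1.
Since 4qtw + 2qt + 2qw + q + 2tw + t + w is an integer, the product is of the form 2k+1 for an integer k.

2(4qtw + 2qt + 2qw + q + 2tw + t + w) + 1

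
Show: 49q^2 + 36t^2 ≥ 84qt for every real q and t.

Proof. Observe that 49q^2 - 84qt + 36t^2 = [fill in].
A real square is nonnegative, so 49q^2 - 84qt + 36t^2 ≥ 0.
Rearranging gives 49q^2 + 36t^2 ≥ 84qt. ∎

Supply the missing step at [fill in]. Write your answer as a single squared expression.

The leading and trailing coefficients are 7^2 and 6^2, and 84 = 2·7·6, so the trinomial is (7q - 6t)^2.
Hence 49q^2 - 84qt + 36t^2 ≥ 0.

(7q - 6t)^2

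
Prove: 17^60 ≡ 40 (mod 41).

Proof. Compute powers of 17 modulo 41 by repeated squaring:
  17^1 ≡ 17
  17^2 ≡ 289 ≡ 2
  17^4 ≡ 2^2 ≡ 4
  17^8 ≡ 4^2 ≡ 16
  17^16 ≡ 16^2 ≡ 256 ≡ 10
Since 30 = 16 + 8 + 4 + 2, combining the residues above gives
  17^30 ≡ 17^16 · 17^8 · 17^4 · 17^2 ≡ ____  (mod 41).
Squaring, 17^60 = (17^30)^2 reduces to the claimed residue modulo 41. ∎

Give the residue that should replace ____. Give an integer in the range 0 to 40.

9

Multiply the listed residues: 10 · 16 · 4 · 2 = 160 → 640 → 1280.
Reducing modulo 41: 1280 = 31·41 + 9, so 17^30 ≡ 9.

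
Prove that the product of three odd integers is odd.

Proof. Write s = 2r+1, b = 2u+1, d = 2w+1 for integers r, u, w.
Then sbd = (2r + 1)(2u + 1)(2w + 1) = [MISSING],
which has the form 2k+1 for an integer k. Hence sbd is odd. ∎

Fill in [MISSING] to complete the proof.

2(4ruw + 2ru + 2rw + r + 2uw + u + w) + 1

Expanding: (2r + 1)(2u + 1)(2w + 1) = 8ruw + 4ru + 4rw + 2r + 4uw + 2u + 2w + 1.
Every term except the constant is even, so this is 2(4ruw + 2ru + 2rw + r + 2uw + u + w) + 1,
and 4ruw + 2ru + 2rw + r + 2uw + u + w ∈ ℤ gives the required form.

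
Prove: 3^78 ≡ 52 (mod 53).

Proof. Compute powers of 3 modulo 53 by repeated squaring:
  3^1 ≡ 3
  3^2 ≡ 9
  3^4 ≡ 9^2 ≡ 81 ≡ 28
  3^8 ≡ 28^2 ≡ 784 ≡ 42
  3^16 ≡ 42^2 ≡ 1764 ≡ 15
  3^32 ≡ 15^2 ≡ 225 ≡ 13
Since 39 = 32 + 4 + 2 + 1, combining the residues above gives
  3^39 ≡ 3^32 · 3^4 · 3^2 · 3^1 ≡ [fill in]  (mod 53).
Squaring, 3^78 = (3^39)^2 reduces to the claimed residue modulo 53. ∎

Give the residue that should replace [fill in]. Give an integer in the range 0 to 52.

23

3^32 · 3^4 · 3^2 · 3^1 ≡ 13 · 28 · 9 · 3 = 9828.
9828 mod 53 = 23, so 3^39 ≡ 23 (mod 53).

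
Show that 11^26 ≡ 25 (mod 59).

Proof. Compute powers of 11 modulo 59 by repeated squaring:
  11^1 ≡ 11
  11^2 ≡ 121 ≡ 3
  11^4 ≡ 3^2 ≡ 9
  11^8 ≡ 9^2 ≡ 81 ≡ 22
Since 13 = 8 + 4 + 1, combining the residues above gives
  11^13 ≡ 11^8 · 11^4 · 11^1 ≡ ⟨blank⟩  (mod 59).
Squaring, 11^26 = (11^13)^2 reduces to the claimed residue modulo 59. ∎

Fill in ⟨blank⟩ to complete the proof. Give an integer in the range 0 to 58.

Multiply the listed residues: 22 · 9 · 11 = 198 → 2178.
Reducing modulo 59: 2178 = 36·59 + 54, so 11^13 ≡ 54.

54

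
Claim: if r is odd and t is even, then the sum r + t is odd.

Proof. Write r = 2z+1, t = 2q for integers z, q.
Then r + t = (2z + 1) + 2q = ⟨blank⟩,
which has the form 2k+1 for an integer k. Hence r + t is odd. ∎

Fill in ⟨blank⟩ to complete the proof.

2(q + z) + 1

Expanding: (2z + 1) + 2q = 2q + 2z + 1.
Every term except the constant is even, so this is 2(q + z) + 1,
and q + z ∈ ℤ gives the required form.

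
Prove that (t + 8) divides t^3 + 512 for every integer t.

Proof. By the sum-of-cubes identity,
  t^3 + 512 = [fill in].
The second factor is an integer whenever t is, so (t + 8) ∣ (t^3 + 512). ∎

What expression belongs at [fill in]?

(t + 8)(t^2 - 8t + 64)

Polynomial division of t^3 + 512 by t + 8 leaves remainder 0 and quotient t^2 - 8t + 64.
Hence t^3 + 512 = (t + 8)(t^2 - 8t + 64).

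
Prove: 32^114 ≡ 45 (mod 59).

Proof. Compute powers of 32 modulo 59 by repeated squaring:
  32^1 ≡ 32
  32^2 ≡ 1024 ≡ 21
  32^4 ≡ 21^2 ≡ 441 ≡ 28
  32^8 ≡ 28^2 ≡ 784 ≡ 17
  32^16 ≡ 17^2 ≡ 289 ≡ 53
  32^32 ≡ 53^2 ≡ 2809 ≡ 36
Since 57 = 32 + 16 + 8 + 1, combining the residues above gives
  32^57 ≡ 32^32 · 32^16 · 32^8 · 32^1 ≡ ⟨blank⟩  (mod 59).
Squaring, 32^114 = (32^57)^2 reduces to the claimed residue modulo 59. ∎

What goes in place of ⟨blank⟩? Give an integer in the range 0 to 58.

Multiply the listed residues: 36 · 53 · 17 · 32 = 1908 → 32436 → 1037952.
Reducing modulo 59: 1037952 = 17592·59 + 24, so 32^57 ≡ 24.

24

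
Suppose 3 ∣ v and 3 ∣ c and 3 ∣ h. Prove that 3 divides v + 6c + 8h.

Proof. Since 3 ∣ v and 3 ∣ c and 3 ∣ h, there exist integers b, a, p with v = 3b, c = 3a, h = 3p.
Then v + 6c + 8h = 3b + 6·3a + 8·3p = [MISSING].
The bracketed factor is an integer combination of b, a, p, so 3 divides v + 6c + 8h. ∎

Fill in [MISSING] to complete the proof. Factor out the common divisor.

Each term has a factor of 3: 3b + 6·3a + 8·3p = 3·(6a + b + 8p).
Since 6a + b + 8p is an integer, 3 ∣ (v + 6c + 8h).

3(6a + b + 8p)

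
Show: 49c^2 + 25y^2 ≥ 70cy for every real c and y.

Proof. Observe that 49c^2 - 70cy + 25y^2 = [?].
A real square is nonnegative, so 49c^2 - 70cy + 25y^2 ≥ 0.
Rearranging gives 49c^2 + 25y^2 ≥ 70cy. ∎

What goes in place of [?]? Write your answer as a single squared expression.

(7c - 5y)^2

49c^2 - 70cy + 25y^2 is a perfect-square trinomial: the outer terms are (7c)^2 and (5y)^2, and the cross term is -2·7c·5y.
So 49c^2 - 70cy + 25y^2 = (7c - 5y)^2 ≥ 0.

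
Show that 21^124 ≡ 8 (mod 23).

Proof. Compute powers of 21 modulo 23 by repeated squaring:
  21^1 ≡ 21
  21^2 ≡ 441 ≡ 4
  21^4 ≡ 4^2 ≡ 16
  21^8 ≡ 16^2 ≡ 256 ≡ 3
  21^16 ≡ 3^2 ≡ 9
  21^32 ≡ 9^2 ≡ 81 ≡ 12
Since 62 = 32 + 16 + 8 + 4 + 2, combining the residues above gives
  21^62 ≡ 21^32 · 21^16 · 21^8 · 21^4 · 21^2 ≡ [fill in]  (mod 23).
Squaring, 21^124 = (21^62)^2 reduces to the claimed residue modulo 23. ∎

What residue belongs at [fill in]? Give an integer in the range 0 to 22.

Multiply the listed residues: 12 · 9 · 3 · 16 · 4 = 108 → 324 → 5184 → 20736.
Reducing modulo 23: 20736 = 901·23 + 13, so 21^62 ≡ 13.

13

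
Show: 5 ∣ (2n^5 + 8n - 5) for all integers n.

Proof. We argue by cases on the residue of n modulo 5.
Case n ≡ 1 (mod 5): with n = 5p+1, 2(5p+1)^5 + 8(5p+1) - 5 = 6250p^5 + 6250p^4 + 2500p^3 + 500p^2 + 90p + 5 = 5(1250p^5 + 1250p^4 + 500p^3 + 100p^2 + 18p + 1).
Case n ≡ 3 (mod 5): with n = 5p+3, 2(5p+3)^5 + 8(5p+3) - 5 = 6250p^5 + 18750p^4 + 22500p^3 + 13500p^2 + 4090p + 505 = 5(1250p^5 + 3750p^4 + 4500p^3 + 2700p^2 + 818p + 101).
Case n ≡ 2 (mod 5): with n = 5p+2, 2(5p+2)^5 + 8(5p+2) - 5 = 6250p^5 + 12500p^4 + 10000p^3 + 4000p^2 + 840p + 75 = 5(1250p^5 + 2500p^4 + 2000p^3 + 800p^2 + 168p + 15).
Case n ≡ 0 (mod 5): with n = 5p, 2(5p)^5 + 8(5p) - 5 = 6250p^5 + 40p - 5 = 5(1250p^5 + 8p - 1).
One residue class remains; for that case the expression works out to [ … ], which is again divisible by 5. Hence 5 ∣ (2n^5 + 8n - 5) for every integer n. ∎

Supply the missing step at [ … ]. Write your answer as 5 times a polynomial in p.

The residues treated are {1, 3, 2, 0}, so the missing case is n ≡ 4 (mod 5); write n = 5p+4.
Then 2(5p+4)^5 + 8(5p+4) - 5 = 6250p^5 + 25000p^4 + 40000p^3 + 32000p^2 + 12840p + 2075 = 5(1250p^5 + 5000p^4 + 8000p^3 + 6400p^2 + 2568p + 415).

5(1250p^5 + 5000p^4 + 8000p^3 + 6400p^2 + 2568p + 415)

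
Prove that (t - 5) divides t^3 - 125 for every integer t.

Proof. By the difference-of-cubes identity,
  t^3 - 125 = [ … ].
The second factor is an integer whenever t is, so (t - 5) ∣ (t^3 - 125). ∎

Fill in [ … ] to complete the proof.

(t - 5)(t^2 + 5t + 25)

Polynomial division of t^3 - 125 by t - 5 leaves remainder 0 and quotient t^2 + 5t + 25.
Hence t^3 - 125 = (t - 5)(t^2 + 5t + 25).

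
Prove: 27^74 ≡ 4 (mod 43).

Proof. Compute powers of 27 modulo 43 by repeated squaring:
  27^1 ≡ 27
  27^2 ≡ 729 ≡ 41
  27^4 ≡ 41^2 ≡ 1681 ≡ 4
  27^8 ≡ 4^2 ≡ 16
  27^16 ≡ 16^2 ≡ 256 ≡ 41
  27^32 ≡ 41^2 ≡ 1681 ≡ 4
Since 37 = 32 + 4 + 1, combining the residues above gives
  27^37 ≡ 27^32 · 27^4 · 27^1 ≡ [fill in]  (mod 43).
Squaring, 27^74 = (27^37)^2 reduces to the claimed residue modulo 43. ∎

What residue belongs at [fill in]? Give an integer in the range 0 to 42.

2

27^32 · 27^4 · 27^1 ≡ 4 · 4 · 27 = 432.
432 mod 43 = 2, so 27^37 ≡ 2 (mod 43).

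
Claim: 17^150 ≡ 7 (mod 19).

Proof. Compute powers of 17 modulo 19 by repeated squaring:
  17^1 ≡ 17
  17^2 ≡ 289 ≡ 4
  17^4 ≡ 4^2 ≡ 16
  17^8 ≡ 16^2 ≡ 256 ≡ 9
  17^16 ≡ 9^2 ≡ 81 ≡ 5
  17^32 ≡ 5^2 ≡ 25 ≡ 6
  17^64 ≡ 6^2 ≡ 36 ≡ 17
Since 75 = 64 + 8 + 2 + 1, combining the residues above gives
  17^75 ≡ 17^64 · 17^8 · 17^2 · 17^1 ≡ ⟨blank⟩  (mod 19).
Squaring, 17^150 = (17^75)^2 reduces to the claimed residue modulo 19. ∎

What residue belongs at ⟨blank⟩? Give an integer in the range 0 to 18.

11

17^64 · 17^8 · 17^2 · 17^1 ≡ 17 · 9 · 4 · 17 = 10404.
10404 mod 19 = 11, so 17^75 ≡ 11 (mod 19).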